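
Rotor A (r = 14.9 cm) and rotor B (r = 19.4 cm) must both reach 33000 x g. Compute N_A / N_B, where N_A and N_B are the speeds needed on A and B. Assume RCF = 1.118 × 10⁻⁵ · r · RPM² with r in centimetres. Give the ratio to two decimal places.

At fixed RCF, N ∝ 1/√r, so N_A/N_B = √(r_B/r_A) = √(19.4/14.9) = √1.302013 = 1.1411.

1.14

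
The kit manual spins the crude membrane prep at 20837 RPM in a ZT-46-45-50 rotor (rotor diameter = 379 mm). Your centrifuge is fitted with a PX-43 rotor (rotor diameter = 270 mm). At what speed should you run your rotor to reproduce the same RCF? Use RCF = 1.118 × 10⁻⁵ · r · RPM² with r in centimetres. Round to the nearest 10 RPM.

≈ 24690 RPM

Original rotor: r = 379 mm / 2 = 189.5 mm = 18.95 cm
RCF_original = 1.118 × 10⁻⁵ × 18.95 × (20837)² = 1.118 × 10⁻⁵ × 18.95 × 434,180,569 ≈ 91,985.9 × g
Your rotor: r = 270 mm / 2 = 135 mm = 13.5 cm
91,985.9 = 1.118 × 10⁻⁵ × 13.5 × N²
N² = 91,985.9 / (15.093 × 10⁻⁵) = 609,460,677
N ≈ √609,460,677 ≈ 24,687.3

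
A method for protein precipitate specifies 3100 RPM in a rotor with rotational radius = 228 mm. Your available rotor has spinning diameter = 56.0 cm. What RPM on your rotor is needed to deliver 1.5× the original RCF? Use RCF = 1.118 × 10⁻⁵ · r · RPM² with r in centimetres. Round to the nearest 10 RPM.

Original rotor: r = 228 mm = 22.8 cm
RCF_original = 1.118 × 10⁻⁵ × 22.8 × (3100)² = 1.118 × 10⁻⁵ × 22.8 × 9,610,000 ≈ 2,449.6 × g
Target RCF = 1.5 × 2,449.6 ≈ 3,674.4 × g
Your rotor: r = 56.0 / 2 = 28 cm
3,674.4 = 1.118 × 10⁻⁵ × 28 × N²
N² = 3,674.4 / (31.304 × 10⁻⁵) = 11,737,797
N ≈ √11,737,797 ≈ 3,426.0

3430 RPM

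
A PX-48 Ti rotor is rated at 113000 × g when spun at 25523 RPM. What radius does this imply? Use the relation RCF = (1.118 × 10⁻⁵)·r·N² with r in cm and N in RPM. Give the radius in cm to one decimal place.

15.5 cm

RCF = 1.118 × 10⁻⁵ × r × N²
113000 = 1.118 × 10⁻⁵ × r × (25523)²
r = 113000 / (1.118 × 10⁻⁵ × 651,423,529) = 113000 / 7282.915 ≈ 15.516 cm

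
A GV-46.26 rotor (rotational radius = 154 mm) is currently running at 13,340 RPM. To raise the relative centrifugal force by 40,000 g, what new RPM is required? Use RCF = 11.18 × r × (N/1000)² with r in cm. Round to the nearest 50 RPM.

≈ 20250 RPM

r = 154 mm = 15.4 cm
Current RCF = 11.18 × 15.4 × (13.34)² = 11.18 × 15.4 × 177.9556 ≈ 30,639 × g
Target RCF = 30,639 + 40,000 = 70,639 × g
(N/1000)² = 70,639 / 172.172 = 410.2816
N = 1000 × √410.2816 ≈ 20,255.4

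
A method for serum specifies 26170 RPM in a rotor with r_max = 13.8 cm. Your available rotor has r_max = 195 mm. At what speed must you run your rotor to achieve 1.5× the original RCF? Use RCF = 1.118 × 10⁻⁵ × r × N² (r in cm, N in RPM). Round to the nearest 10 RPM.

≈ 26960 RPM

RCF = 1.118 × 10⁻⁵ × r × N²
RCF_original = 1.118 × 10⁻⁵ × 13.8 × (26170)² = 1.118 × 10⁻⁵ × 13.8 × 684,868,900 ≈ 105,664.3 × g
Target RCF = 1.5 × 105,664.3 ≈ 158,496.5 × g
Your rotor: r = 195 mm = 19.5 cm
158,496.5 = 1.118 × 10⁻⁵ × 19.5 × N²
N² = 158,496.5 / (21.801 × 10⁻⁵) = 727,014,816
N ≈ √727,014,816 ≈ 26,963.2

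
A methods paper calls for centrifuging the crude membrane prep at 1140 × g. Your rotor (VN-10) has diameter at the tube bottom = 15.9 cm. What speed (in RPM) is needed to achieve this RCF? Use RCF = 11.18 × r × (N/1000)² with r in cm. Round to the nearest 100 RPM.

r = 15.9 / 2 = 7.95 cm
1,140 = 11.18 × 7.95 × (N/1000)²
(N/1000)² = 1,140 / 88.881 = 12.82614
N = 1000 × √12.82614 ≈ 3,581.4

N ≈ 3600 RPM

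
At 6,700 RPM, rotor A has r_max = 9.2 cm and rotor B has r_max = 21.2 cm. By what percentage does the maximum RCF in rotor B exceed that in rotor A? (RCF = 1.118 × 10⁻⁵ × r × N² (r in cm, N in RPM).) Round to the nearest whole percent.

At equal RPM, RCF scales linearly with r: ratio = 21.2 / 9.2 = 2.3043.
So rotor B delivers 130.4% more g-force.

130%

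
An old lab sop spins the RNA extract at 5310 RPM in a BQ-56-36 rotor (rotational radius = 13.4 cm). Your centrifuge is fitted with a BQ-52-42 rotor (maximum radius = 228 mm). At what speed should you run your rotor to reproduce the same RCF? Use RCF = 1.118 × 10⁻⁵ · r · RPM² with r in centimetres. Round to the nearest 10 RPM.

4070 RPM

RCF_original = 1.118 × 10⁻⁵ × 13.4 × (5310)² = 1.118 × 10⁻⁵ × 13.4 × 28,196,100 ≈ 4,224.1 × g
Your rotor: r = 228 mm = 22.8 cm
4,224.1 = 1.118 × 10⁻⁵ × 22.8 × N²
N² = 4,224.1 / (25.4904 × 10⁻⁵) = 16,571,337
N ≈ √16,571,337 ≈ 4,070.8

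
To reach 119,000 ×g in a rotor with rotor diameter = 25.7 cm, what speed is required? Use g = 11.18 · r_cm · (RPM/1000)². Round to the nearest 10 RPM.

r = 25.7 / 2 = 12.85 cm
119,000 = 11.18 × 12.85 × (N/1000)²
(N/1000)² = 119,000 / 143.663 = 828.3274
N = 1000 × √828.3274 ≈ 28,780.7

28780 RPM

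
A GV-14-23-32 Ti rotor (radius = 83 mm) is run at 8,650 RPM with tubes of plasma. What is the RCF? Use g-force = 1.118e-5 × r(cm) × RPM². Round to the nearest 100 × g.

r = 83 mm = 8.3 cm
RCF = 1.118 × 10⁻⁵ × 8.3 × (8650)² = 1.118 × 10⁻⁵ × 8.3 × 74,822,500 ≈ 6,943.1 × g

6900 x g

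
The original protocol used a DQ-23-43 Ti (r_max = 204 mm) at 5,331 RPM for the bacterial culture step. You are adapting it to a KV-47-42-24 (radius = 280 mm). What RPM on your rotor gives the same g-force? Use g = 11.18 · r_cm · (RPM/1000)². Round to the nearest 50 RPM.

4550 RPM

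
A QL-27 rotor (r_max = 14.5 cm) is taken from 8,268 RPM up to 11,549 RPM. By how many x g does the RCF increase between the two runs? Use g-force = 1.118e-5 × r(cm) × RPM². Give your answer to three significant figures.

10500 x g

RCF₁ = 1.118 × 10⁻⁵ × 14.5 × (8268)² = 1.118 × 10⁻⁵ × 14.5 × 68,359,824 ≈ 11,081.8 × g
RCF₂ = 1.118 × 10⁻⁵ × 14.5 × (11549)² = 1.118 × 10⁻⁵ × 14.5 × 133,379,401 ≈ 21,622.1 × g
Increase = 21,622.1 − 11,081.8 = 10,540.3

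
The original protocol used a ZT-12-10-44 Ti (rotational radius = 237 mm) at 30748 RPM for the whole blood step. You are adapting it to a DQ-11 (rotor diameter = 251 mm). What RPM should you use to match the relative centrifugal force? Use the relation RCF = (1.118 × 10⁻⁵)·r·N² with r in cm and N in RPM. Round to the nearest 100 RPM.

≈ 42300 RPM

Original rotor: r = 237 mm = 23.7 cm
RCF_original = 1.118 × 10⁻⁵ × 23.7 × (30748)² = 1.118 × 10⁻⁵ × 23.7 × 945,439,504 ≈ 250,509.3 × g
Your rotor: r = 251 mm / 2 = 125.5 mm = 12.55 cm
250,509.3 = 1.118 × 10⁻⁵ × 12.55 × N²
N² = 250,509.3 / (14.0309 × 10⁻⁵) = 1,785,411,485
N ≈ √1,785,411,485 ≈ 42,254.1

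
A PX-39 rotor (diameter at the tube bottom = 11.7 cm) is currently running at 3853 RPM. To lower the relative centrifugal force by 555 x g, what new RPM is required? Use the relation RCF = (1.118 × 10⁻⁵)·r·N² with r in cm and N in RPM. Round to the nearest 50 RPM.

r = 11.7 / 2 = 5.85 cm
Current RCF = 1.118 × 10⁻⁵ × 5.85 × (3853)² = 1.118 × 10⁻⁵ × 5.85 × 14,845,609 ≈ 970.9 × g
Target RCF = 970.9 − 555 = 415.9 × g
N² = 415.9 / (6.5403 × 10⁻⁵) = 6,359,036
N ≈ √6,359,036 ≈ 2,521.7

≈ 2500 RPM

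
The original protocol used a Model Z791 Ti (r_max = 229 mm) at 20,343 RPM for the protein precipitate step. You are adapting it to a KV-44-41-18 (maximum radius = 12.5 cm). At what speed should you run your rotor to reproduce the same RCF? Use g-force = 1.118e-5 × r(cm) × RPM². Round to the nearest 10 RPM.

Original rotor: r = 229 mm = 22.9 cm
RCF_original = 1.118 × 10⁻⁵ × 22.9 × (20343)² = 1.118 × 10⁻⁵ × 22.9 × 413,837,649 ≈ 105,951.5 × g
105,951.5 = 1.118 × 10⁻⁵ × 12.5 × N²
N² = 105,951.5 / (13.975 × 10⁻⁵) = 758,150,268
N ≈ √758,150,268 ≈ 27,534.5

≈ 27530 RPM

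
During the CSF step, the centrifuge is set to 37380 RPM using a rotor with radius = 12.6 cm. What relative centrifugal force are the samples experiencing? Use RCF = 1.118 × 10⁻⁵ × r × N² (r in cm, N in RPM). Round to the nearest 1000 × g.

RCF = 1.118 × 10⁻⁵ × r × N²
RCF = 1.118 × 10⁻⁵ × 12.6 × (37380)² = 1.118 × 10⁻⁵ × 12.6 × 1,397,264,400 ≈ 196,829.8 × g

≈ 197000 g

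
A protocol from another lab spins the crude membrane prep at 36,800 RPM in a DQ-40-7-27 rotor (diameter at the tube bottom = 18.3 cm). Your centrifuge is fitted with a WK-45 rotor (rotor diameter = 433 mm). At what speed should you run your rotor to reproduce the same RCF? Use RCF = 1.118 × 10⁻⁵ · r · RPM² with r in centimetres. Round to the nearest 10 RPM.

23920 RPM

Original rotor: r = 18.3 / 2 = 9.15 cm
RCF_original = 1.118 × 10⁻⁵ × 9.15 × (36800)² = 1.118 × 10⁻⁵ × 9.15 × 1,354,240,000 ≈ 138,534.7 × g
Your rotor: r = 433 mm / 2 = 216.5 mm = 21.65 cm
138,534.7 = 1.118 × 10⁻⁵ × 21.65 × N²
N² = 138,534.7 / (24.2047 × 10⁻⁵) = 572,346,280
N ≈ √572,346,280 ≈ 23,923.8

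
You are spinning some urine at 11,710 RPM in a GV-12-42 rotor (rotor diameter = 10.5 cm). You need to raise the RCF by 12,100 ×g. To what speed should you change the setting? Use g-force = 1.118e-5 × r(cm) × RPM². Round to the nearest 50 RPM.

≈ 18550 RPM

r = 10.5 / 2 = 5.25 cm
Current RCF = 1.118 × 10⁻⁵ × 5.25 × (11710)² = 1.118 × 10⁻⁵ × 5.25 × 137,124,100 ≈ 8,048.5 × g
Target RCF = 8,048.5 + 12,100 = 20,148.5 × g
N² = 20,148.5 / (5.8695 × 10⁻⁵) = 343,274,555
N ≈ √343,274,555 ≈ 18,527.7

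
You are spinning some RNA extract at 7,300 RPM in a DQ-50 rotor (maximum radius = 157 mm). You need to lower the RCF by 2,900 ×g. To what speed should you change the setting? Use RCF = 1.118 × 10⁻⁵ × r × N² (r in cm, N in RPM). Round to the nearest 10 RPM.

r = 157 mm = 15.7 cm
Current RCF = 1.118 × 10⁻⁵ × 15.7 × (7300)² = 1.118 × 10⁻⁵ × 15.7 × 53,290,000 ≈ 9,353.8 × g
Target RCF = 9,353.8 − 2,900 = 6,453.8 × g
N² = 6,453.8 / (17.5526 × 10⁻⁵) = 36,768,342
N ≈ √36,768,342 ≈ 6,063.7

6060 RPM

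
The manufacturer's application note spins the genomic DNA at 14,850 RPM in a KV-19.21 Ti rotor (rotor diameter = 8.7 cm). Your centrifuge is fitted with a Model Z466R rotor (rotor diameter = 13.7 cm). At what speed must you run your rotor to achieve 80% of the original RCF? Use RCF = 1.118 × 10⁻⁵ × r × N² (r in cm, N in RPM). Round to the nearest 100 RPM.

10600 RPM

Original rotor: r = 8.7 / 2 = 4.35 cm
RCF_original = 1.118 × 10⁻⁵ × 4.35 × (14850)² = 1.118 × 10⁻⁵ × 4.35 × 220,522,500 ≈ 10,724.7 × g
Target RCF = 0.8 × 10,724.7 ≈ 8,579.8 × g
Your rotor: r = 13.7 / 2 = 6.85 cm
8,579.8 = 1.118 × 10⁻⁵ × 6.85 × N²
N² = 8,579.8 / (7.6583 × 10⁻⁵) = 112,032,697
N ≈ √112,032,697 ≈ 10,584.5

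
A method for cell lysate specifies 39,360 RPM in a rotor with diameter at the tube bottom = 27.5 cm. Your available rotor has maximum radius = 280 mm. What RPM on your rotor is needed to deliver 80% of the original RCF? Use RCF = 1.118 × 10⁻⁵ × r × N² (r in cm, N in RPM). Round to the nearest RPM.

Original rotor: r = 27.5 / 2 = 13.75 cm
RCF_original = 1.118 × 10⁻⁵ × 13.75 × (39360)² = 1.118 × 10⁻⁵ × 13.75 × 1,549,209,600 ≈ 238,152.2 × g
Target RCF = 0.8 × 238,152.2 ≈ 190,521.8 × g
Your rotor: r = 280 mm = 28.0 cm
190,521.8 = 1.118 × 10⁻⁵ × 28 × N²
N² = 190,521.8 / (31.304 × 10⁻⁵) = 608,618,068
N ≈ √608,618,068 ≈ 24,670.2

24670 RPM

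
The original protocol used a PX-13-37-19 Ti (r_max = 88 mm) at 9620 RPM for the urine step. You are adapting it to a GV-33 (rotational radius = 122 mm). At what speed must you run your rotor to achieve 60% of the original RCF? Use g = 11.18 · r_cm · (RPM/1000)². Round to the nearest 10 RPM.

6330 RPM

Original rotor: r = 88 mm = 8.8 cm
RCF_original = 11.18 × 8.8 × (9.62)² = 11.18 × 8.8 × 92.5444 ≈ 9,104.9 × g
Target RCF = 0.6 × 9,104.9 ≈ 5,462.9 × g
Your rotor: r = 122 mm = 12.2 cm
5,462.9 = 11.18 × 12.2 × (N/1000)²
(N/1000)² = 5,462.9 / 136.396 = 40.05176
N = 1000 × √40.05176 ≈ 6,328.6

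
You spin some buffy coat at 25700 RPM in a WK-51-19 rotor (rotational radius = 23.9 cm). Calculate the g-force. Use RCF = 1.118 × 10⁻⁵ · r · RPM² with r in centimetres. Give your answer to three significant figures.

RCF = 1.118 × 10⁻⁵ × 23.9 × (25700)² = 1.118 × 10⁻⁵ × 23.9 × 660,490,000 ≈ 176,484.2 × g

≈ 176000 × g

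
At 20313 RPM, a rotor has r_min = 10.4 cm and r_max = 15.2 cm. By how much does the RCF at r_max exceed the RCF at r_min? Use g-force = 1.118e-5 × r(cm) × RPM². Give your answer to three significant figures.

RCF_max = 1.118 × 10⁻⁵ × 15.2 × (20313)² = 1.118 × 10⁻⁵ × 15.2 × 412,617,969 ≈ 70,118.6 × g
RCF_min = 1.118 × 10⁻⁵ × 10.4 × (20313)² = 1.118 × 10⁻⁵ × 10.4 × 412,617,969 ≈ 47,975.9 × g
ΔRCF = 70,118.6 − 47,975.9 = 22,142.7

≈ 22100 × g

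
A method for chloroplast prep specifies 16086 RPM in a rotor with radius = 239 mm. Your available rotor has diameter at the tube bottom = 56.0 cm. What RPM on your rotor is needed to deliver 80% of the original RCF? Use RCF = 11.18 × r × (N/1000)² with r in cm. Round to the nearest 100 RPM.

Original rotor: r = 239 mm = 23.9 cm
RCF_original = 11.18 × 23.9 × (16.086)² = 11.18 × 23.9 × 258.759396 ≈ 69,141 × g
Target RCF = 0.8 × 69,141 ≈ 55,312.8 × g
Your rotor: r = 56.0 / 2 = 28 cm
55,312.8 = 11.18 × 28 × (N/1000)²
(N/1000)² = 55,312.8 / 313.04 = 176.6956
N = 1000 × √176.6956 ≈ 13,292.7

13300 RPM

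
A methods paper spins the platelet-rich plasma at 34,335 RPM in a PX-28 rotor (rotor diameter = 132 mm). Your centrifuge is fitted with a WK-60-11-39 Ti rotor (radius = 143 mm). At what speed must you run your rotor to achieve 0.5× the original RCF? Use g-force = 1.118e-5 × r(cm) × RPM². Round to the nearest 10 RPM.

16490 RPM

Original rotor: r = 132 mm / 2 = 66 mm = 6.6 cm
RCF_original = 1.118 × 10⁻⁵ × 6.6 × (34335)² = 1.118 × 10⁻⁵ × 6.6 × 1,178,892,225 ≈ 86,988.1 × g
Target RCF = 0.5 × 86,988.1 ≈ 43,494.1 × g
Your rotor: r = 143 mm = 14.3 cm
43,494.1 = 1.118 × 10⁻⁵ × 14.3 × N²
N² = 43,494.1 / (15.9874 × 10⁻⁵) = 272,052,366
N ≈ √272,052,366 ≈ 16,494.0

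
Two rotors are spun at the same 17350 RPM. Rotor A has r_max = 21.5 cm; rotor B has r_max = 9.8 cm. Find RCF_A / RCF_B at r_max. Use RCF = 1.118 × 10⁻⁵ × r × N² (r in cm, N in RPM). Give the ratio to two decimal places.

2.19

At fixed N, RCF ∝ r, so RCF_A/RCF_B = r_A/r_B = 21.5 / 9.8 = 2.1939.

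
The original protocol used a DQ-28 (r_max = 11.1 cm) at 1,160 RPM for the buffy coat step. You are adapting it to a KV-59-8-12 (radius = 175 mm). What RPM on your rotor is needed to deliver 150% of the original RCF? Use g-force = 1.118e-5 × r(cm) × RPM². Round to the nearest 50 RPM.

1150 RPM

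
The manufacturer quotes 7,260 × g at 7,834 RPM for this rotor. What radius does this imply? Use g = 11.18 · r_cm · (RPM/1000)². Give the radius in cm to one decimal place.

10.6 cm

7260 = 11.18 × r × (7.834)²
r = 7260 / (11.18 × 61.371556) = 7260 / 686.134 ≈ 10.581 cm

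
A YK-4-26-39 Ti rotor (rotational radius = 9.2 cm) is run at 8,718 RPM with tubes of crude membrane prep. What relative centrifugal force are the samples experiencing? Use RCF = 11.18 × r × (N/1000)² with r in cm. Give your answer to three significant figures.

RCF = 11.18 × 9.2 × (8.718)² = 11.18 × 9.2 × 76.003524 ≈ 7,817.4 × g

RCF ≈ 7820 ×g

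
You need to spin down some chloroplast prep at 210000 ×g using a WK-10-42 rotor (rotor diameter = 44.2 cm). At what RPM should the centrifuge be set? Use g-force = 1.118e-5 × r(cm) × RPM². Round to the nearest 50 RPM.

29150 RPM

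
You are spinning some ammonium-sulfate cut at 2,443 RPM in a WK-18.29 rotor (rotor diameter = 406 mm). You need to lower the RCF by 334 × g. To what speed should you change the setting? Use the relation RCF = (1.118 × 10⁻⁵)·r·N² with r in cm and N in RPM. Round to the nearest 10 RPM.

r = 406 mm / 2 = 203 mm = 20.3 cm
Current RCF = 1.118 × 10⁻⁵ × 20.3 × (2443)² = 1.118 × 10⁻⁵ × 20.3 × 5,968,249 ≈ 1,354.5 × g
Target RCF = 1,354.5 − 334 = 1,020.5 × g
N² = 1,020.5 / (22.6954 × 10⁻⁵) = 4,496,506
N ≈ √4,496,506 ≈ 2,120.5

≈ 2120 RPM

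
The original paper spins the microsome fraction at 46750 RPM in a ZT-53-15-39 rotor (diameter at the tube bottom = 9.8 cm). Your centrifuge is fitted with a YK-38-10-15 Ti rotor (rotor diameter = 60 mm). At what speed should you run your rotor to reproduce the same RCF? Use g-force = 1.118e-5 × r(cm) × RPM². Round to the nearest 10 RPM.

Original rotor: r = 9.8 / 2 = 4.9 cm
RCF_original = 1.118 × 10⁻⁵ × 4.9 × (46750)² = 1.118 × 10⁻⁵ × 4.9 × 2,185,562,500 ≈ 119,729.5 × g
Your rotor: r = 60 mm / 2 = 30 mm = 3 cm
119,729.5 = 1.118 × 10⁻⁵ × 3 × N²
N² = 119,729.5 / (3.354 × 10⁻⁵) = 3,569,752,534
N ≈ √3,569,752,534 ≈ 59,747.4

≈ 59750 RPM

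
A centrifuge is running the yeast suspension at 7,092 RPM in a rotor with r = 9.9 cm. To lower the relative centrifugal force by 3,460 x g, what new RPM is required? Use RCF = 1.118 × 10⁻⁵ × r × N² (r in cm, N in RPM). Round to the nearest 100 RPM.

Current RCF = 1.118 × 10⁻⁵ × 9.9 × (7092)² = 1.118 × 10⁻⁵ × 9.9 × 50,296,464 ≈ 5,566.9 × g
Target RCF = 5,566.9 − 3,460 = 2,106.9 × g
N² = 2,106.9 / (11.0682 × 10⁻⁵) = 19,035,616
N ≈ √19,035,616 ≈ 4,363.0

≈ 4400 RPM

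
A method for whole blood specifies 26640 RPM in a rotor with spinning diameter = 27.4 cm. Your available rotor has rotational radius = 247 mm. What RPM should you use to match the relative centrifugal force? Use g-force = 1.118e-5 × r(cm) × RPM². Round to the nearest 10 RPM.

Original rotor: r = 27.4 / 2 = 13.7 cm
RCF = 1.118 × 10⁻⁵ × r × N²
RCF_original = 1.118 × 10⁻⁵ × 13.7 × (26640)² = 1.118 × 10⁻⁵ × 13.7 × 709,689,600 ≈ 108,700.3 × g
Your rotor: r = 247 mm = 24.7 cm
108,700.3 = 1.118 × 10⁻⁵ × 24.7 × N²
N² = 108,700.3 / (27.6146 × 10⁻⁵) = 393,633,440
N ≈ √393,633,440 ≈ 19,840.2

≈ 19840 RPM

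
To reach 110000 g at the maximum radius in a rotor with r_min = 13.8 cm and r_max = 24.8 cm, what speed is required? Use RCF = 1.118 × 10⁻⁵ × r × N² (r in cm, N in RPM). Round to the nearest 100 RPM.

N ≈ 19900 RPM

Use r_max = 24.8 cm.
RCF = 1.118 × 10⁻⁵ × r × N²
110,000 = 1.118 × 10⁻⁵ × 24.8 × N²
N² = 110,000 / (27.7264 × 10⁻⁵) = 396,733,799
N ≈ √396,733,799 ≈ 19,918.2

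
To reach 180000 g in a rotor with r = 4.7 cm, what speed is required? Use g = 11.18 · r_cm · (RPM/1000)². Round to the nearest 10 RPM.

≈ 58530 RPM

RCF = 11.18 × r × (N/1000)²
180,000 = 11.18 × 4.7 × (N/1000)²
(N/1000)² = 180,000 / 52.546 = 3425.57
N = 1000 × √3425.57 ≈ 58,528.4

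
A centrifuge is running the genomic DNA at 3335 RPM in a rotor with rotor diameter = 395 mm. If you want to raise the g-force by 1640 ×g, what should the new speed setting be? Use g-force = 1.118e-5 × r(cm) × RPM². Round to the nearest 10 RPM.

4310 RPM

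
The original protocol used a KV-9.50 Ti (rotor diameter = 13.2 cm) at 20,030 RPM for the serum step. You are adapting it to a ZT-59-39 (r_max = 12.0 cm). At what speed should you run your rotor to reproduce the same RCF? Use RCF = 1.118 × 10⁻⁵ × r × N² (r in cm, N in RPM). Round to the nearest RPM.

Original rotor: r = 13.2 / 2 = 6.6 cm
RCF = 1.118 × 10⁻⁵ × r × N²
RCF_original = 1.118 × 10⁻⁵ × 6.6 × (20030)² = 1.118 × 10⁻⁵ × 6.6 × 401,200,900 ≈ 29,603.8 × g
29,603.8 = 1.118 × 10⁻⁵ × 12 × N²
N² = 29,603.8 / (13.416 × 10⁻⁵) = 220,660,405
N ≈ √220,660,405 ≈ 14,854.6

≈ 14855 RPM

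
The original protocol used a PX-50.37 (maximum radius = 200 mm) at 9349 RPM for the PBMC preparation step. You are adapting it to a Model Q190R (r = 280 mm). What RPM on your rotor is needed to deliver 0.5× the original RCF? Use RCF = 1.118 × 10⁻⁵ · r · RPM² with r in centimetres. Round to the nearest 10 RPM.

Original rotor: r = 200 mm = 20.0 cm
RCF_original = 1.118 × 10⁻⁵ × 20 × (9349)² = 1.118 × 10⁻⁵ × 20 × 87,403,801 ≈ 19,543.5 × g
Target RCF = 0.5 × 19,543.5 ≈ 9,771.8 × g
Your rotor: r = 280 mm = 28.0 cm
9,771.8 = 1.118 × 10⁻⁵ × 28 × N²
N² = 9,771.8 / (31.304 × 10⁻⁵) = 31,215,819
N ≈ √31,215,819 ≈ 5,587.1

5590 RPM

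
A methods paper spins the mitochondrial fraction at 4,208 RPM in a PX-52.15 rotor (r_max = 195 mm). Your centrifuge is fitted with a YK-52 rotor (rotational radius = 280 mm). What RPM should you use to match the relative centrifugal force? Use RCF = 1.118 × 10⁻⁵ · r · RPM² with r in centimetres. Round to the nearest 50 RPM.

3500 RPM

Original rotor: r = 195 mm = 19.5 cm
RCF_original = 1.118 × 10⁻⁵ × 19.5 × (4208)² = 1.118 × 10⁻⁵ × 19.5 × 17,707,264 ≈ 3,860.4 × g
Your rotor: r = 280 mm = 28.0 cm
3,860.4 = 1.118 × 10⁻⁵ × 28 × N²
N² = 3,860.4 / (31.304 × 10⁻⁵) = 12,331,970
N ≈ √12,331,970 ≈ 3,511.7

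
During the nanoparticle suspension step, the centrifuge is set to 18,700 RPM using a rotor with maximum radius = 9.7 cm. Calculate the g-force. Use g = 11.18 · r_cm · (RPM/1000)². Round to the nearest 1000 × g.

38000 ×g

RCF = 11.18 × 9.7 × (18.7)² = 11.18 × 9.7 × 349.69 ≈ 37,922.5 × g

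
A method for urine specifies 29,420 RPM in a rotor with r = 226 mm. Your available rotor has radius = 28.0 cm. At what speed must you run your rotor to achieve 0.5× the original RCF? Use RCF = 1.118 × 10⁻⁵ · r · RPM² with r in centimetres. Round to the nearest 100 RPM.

Original rotor: r = 226 mm = 22.6 cm
RCF_original = 1.118 × 10⁻⁵ × 22.6 × (29420)² = 1.118 × 10⁻⁵ × 22.6 × 865,536,400 ≈ 218,693.4 × g
Target RCF = 0.5 × 218,693.4 ≈ 109,346.7 × g
109,346.7 = 1.118 × 10⁻⁵ × 28 × N²
N² = 109,346.7 / (31.304 × 10⁻⁵) = 349,305,840
N ≈ √349,305,840 ≈ 18,689.7

18700 RPM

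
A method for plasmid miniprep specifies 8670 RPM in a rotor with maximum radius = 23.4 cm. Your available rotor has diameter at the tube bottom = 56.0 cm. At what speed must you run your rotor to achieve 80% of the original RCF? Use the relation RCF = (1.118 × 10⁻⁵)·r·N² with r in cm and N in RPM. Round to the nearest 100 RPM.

7100 RPM

RCF_original = 1.118 × 10⁻⁵ × 23.4 × (8670)² = 1.118 × 10⁻⁵ × 23.4 × 75,168,900 ≈ 19,665.1 × g
Target RCF = 0.8 × 19,665.1 ≈ 15,732.1 × g
Your rotor: r = 56.0 / 2 = 28 cm
15,732.1 = 1.118 × 10⁻⁵ × 28 × N²
N² = 15,732.1 / (31.304 × 10⁻⁵) = 50,255,878
N ≈ √50,255,878 ≈ 7,089.1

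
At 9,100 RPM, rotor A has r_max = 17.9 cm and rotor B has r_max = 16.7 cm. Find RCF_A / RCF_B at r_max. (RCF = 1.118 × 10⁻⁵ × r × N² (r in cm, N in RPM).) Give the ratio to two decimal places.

1.07

At fixed N, RCF ∝ r, so RCF_A/RCF_B = r_A/r_B = 17.9 / 16.7 = 1.0719.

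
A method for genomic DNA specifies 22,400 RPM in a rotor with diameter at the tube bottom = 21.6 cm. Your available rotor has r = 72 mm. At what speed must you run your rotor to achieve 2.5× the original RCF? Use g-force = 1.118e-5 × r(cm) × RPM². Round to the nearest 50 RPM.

Original rotor: r = 21.6 / 2 = 10.8 cm
RCF = 1.118 × 10⁻⁵ × r × N²
RCF_original = 1.118 × 10⁻⁵ × 10.8 × (22400)² = 1.118 × 10⁻⁵ × 10.8 × 501,760,000 ≈ 60,584.5 × g
Target RCF = 2.5 × 60,584.5 ≈ 151,461.2 × g
Your rotor: r = 72 mm = 7.2 cm
151,461.2 = 1.118 × 10⁻⁵ × 7.2 × N²
N² = 151,461.2 / (8.0496 × 10⁻⁵) = 1,881,599,086
N ≈ √1,881,599,086 ≈ 43,377.4

≈ 43400 RPM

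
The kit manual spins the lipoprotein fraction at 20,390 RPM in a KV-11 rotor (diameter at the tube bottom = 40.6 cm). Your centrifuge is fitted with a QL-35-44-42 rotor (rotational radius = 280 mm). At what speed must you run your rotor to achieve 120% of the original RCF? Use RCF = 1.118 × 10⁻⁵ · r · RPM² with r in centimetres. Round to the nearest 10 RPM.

Original rotor: r = 40.6 / 2 = 20.3 cm
RCF_original = 1.118 × 10⁻⁵ × 20.3 × (20390)² = 1.118 × 10⁻⁵ × 20.3 × 415,752,100 ≈ 94,356.6 × g
Target RCF = 1.2 × 94,356.6 ≈ 113,227.9 × g
Your rotor: r = 280 mm = 28.0 cm
113,227.9 = 1.118 × 10⁻⁵ × 28 × N²
N² = 113,227.9 / (31.304 × 10⁻⁵) = 361,704,255
N ≈ √361,704,255 ≈ 19,018.5

≈ 19020 RPM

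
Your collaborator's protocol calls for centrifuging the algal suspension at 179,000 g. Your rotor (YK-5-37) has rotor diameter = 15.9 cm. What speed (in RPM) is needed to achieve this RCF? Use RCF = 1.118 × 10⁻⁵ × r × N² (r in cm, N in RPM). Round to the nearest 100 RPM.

44900 RPM

r = 15.9 / 2 = 7.95 cm
179,000 = 1.118 × 10⁻⁵ × 7.95 × N²
N² = 179,000 / (8.8881 × 10⁻⁵) = 2,013,928,736
N ≈ √2,013,928,736 ≈ 44,876.8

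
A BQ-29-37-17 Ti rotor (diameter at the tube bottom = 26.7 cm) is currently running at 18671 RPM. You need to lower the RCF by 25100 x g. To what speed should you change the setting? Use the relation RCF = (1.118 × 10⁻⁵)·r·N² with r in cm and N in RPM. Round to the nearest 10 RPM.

≈ 13430 RPM

r = 26.7 / 2 = 13.35 cm
Current RCF = 1.118 × 10⁻⁵ × 13.35 × (18671)² = 1.118 × 10⁻⁵ × 13.35 × 348,606,241 ≈ 52,030.5 × g
Target RCF = 52,030.5 − 25,100 = 26,930.5 × g
N² = 26,930.5 / (14.9253 × 10⁻⁵) = 180,435,234
N ≈ √180,435,234 ≈ 13,432.6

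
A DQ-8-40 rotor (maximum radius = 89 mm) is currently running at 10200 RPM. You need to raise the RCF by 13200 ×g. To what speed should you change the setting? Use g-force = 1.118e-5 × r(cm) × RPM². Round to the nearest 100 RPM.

r = 89 mm = 8.9 cm
Current RCF = 1.118 × 10⁻⁵ × 8.9 × (10200)² = 1.118 × 10⁻⁵ × 8.9 × 104,040,000 ≈ 10,352.2 × g
Target RCF = 10,352.2 + 13,200 = 23,552.2 × g
N² = 23,552.2 / (9.9502 × 10⁻⁵) = 236,700,770
N ≈ √236,700,770 ≈ 15,385.1

N₂ ≈ 15400 RPM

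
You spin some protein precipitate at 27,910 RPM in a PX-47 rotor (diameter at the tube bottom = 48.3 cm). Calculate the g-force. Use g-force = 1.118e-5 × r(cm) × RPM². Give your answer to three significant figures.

210000 × g

r = 48.3 / 2 = 24.15 cm
RCF = 1.118 × 10⁻⁵ × r × N²
RCF = 1.118 × 10⁻⁵ × 24.15 × (27910)² = 1.118 × 10⁻⁵ × 24.15 × 778,968,100 ≈ 210,319.1 × g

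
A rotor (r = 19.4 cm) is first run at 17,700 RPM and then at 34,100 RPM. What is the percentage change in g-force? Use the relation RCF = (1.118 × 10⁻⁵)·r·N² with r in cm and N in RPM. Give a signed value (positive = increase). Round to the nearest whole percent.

+271%

RCF ∝ N², so the ratio is (34100/17700)² = (1.926554)² = 3.7116.
Change = 3.7116 − 1 = +2.7116 → +271.2%.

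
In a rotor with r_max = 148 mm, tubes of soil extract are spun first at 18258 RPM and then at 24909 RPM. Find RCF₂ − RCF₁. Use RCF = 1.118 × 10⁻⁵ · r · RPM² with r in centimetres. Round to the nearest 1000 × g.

≈ 48000 × g

r = 148 mm = 14.8 cm
RCF₁ = 1.118 × 10⁻⁵ × 14.8 × (18258)² = 1.118 × 10⁻⁵ × 14.8 × 333,354,564 ≈ 55,158.2 × g
RCF₂ = 1.118 × 10⁻⁵ × 14.8 × (24909)² = 1.118 × 10⁻⁵ × 14.8 × 620,458,281 ≈ 102,663.5 × g
Increase = 102,663.5 − 55,158.2 = 47,505.3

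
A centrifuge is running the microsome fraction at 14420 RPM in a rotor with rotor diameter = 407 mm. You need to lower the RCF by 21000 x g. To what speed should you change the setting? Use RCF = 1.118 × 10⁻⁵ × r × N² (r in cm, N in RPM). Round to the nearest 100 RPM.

≈ 10800 RPM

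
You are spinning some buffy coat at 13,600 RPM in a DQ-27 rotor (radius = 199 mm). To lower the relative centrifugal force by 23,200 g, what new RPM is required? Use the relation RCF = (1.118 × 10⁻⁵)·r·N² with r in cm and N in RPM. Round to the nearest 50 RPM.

N₂ ≈ 9000 RPM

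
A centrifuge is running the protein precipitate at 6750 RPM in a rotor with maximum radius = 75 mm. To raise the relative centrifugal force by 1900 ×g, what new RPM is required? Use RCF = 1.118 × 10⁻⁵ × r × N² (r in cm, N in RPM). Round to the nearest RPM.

8260 RPM

r = 75 mm = 7.5 cm
Current RCF = 1.118 × 10⁻⁵ × 7.5 × (6750)² = 1.118 × 10⁻⁵ × 7.5 × 45,562,500 ≈ 3,820.4 × g
Target RCF = 3,820.4 + 1,900 = 5,720.4 × g
N² = 5,720.4 / (8.385 × 10⁻⁵) = 68,221,825
N ≈ √68,221,825 ≈ 8,259.7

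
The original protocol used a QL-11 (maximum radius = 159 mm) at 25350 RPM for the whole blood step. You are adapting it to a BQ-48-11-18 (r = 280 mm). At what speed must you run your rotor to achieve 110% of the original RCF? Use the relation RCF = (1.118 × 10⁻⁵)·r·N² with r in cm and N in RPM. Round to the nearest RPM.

20035 RPM

Original rotor: r = 159 mm = 15.9 cm
RCF_original = 1.118 × 10⁻⁵ × 15.9 × (25350)² = 1.118 × 10⁻⁵ × 15.9 × 642,622,500 ≈ 114,233.9 × g
Target RCF = 1.1 × 114,233.9 ≈ 125,657.3 × g
Your rotor: r = 280 mm = 28.0 cm
125,657.3 = 1.118 × 10⁻⁵ × 28 × N²
N² = 125,657.3 / (31.304 × 10⁻⁵) = 401,409,724
N ≈ √401,409,724 ≈ 20,035.2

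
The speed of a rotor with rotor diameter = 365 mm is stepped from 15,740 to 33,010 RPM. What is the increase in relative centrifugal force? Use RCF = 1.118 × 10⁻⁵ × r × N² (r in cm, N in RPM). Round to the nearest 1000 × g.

r = 365 mm / 2 = 182.5 mm = 18.25 cm
RCF₁ = 1.118 × 10⁻⁵ × 18.25 × (15740)² = 1.118 × 10⁻⁵ × 18.25 × 247,747,600 ≈ 50,549.2 × g
RCF₂ = 1.118 × 10⁻⁵ × 18.25 × (33010)² = 1.118 × 10⁻⁵ × 18.25 × 1,089,660,100 ≈ 222,328.8 × g
Increase = 222,328.8 − 50,549.2 = 171,779.6

≈ 172000 × g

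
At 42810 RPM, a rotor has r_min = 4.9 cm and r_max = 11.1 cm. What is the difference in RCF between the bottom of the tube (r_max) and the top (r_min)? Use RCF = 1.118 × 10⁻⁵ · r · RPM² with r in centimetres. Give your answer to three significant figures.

ΔRCF = 1.118 × 10⁻⁵ × (r_max − r_min) × N² = 1.118 × 10⁻⁵ × 6.2 × 1,832,696,100 ≈ 127,035.2

127000 g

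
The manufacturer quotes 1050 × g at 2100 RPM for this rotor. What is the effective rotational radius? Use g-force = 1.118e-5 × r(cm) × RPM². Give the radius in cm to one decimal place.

21.3 cm

RCF = 1.118 × 10⁻⁵ × r × N²
1050 = 1.118 × 10⁻⁵ × r × (2100)²
r = 1050 / (1.118 × 10⁻⁵ × 4,410,000) = 1050 / 49.3038 ≈ 21.297 cm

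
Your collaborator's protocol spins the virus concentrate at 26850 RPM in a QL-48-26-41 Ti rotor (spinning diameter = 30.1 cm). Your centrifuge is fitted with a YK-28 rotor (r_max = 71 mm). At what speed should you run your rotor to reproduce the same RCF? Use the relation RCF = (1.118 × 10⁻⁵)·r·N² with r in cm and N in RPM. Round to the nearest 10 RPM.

≈ 39090 RPM

Original rotor: r = 30.1 / 2 = 15.05 cm
RCF = 1.118 × 10⁻⁵ × r × N²
RCF_original = 1.118 × 10⁻⁵ × 15.05 × (26850)² = 1.118 × 10⁻⁵ × 15.05 × 720,922,500 ≈ 121,301.7 × g
Your rotor: r = 71 mm = 7.1 cm
121,301.7 = 1.118 × 10⁻⁵ × 7.1 × N²
N² = 121,301.7 / (7.9378 × 10⁻⁵) = 1,528,152,637
N ≈ √1,528,152,637 ≈ 39,091.6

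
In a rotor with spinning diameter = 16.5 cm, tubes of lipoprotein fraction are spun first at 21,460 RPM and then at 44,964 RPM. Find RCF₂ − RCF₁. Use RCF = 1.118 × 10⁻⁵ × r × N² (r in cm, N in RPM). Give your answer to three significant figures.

≈ 144000 ×g

r = 16.5 / 2 = 8.25 cm
RCF₁ = 1.118 × 10⁻⁵ × 8.25 × (21460)² = 1.118 × 10⁻⁵ × 8.25 × 460,531,600 ≈ 42,477.1 × g
RCF₂ = 1.118 × 10⁻⁵ × 8.25 × (44964)² = 1.118 × 10⁻⁵ × 8.25 × 2,021,761,296 ≈ 186,477.2 × g
Increase = 186,477.2 − 42,477.1 = 144,000.1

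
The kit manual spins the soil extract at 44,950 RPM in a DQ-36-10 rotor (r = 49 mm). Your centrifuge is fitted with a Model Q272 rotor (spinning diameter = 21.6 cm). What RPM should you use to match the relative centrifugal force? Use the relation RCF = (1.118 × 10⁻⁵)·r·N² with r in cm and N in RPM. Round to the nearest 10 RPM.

30280 RPM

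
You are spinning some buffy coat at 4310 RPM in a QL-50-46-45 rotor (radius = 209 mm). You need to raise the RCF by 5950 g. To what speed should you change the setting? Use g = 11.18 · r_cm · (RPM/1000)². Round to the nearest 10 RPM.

≈ 6640 RPM

r = 209 mm = 20.9 cm
Current RCF = 11.18 × 20.9 × (4.31)² = 11.18 × 20.9 × 18.5761 ≈ 4,340.5 × g
Target RCF = 4,340.5 + 5,950 = 10,290.5 × g
(N/1000)² = 10,290.5 / 233.662 = 44.04011
N = 1000 × √44.04011 ≈ 6,636.3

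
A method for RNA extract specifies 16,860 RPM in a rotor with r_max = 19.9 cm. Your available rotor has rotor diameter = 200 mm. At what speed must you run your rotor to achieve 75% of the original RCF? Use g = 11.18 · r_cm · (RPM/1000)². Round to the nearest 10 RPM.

RCF_original = 11.18 × 19.9 × (16.86)² = 11.18 × 19.9 × 284.2596 ≈ 63,242.6 × g
Target RCF = 0.75 × 63,242.6 ≈ 47,431.9 × g
Your rotor: r = 200 mm / 2 = 100 mm = 10 cm
47,431.9 = 11.18 × 10 × (N/1000)²
(N/1000)² = 47,431.9 / 111.8 = 424.2567
N = 1000 × √424.2567 ≈ 20,597.5

≈ 20600 RPM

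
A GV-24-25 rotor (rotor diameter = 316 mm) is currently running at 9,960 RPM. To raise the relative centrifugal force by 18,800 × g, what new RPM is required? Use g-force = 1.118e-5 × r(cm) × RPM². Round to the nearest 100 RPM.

N₂ ≈ 14300 RPM

r = 316 mm / 2 = 158 mm = 15.8 cm
Current RCF = 1.118 × 10⁻⁵ × 15.8 × (9960)² = 1.118 × 10⁻⁵ × 15.8 × 99,201,600 ≈ 17,523.4 × g
Target RCF = 17,523.4 + 18,800 = 36,323.4 × g
N² = 36,323.4 / (17.6644 × 10⁻⁵) = 205,630,534
N ≈ √205,630,534 ≈ 14,339.8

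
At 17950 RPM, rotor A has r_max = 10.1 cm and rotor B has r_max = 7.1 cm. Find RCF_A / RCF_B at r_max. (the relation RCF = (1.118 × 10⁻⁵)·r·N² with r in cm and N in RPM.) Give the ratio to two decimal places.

At fixed N, RCF ∝ r, so RCF_A/RCF_B = r_A/r_B = 10.1 / 7.1 = 1.4225.

1.42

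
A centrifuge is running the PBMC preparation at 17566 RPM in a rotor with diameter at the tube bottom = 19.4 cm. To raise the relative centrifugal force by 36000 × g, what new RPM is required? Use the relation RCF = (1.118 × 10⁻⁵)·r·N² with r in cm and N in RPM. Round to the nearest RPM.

≈ 25309 RPM

r = 19.4 / 2 = 9.7 cm
Current RCF = 1.118 × 10⁻⁵ × 9.7 × (17566)² = 1.118 × 10⁻⁵ × 9.7 × 308,564,356 ≈ 33,462.6 × g
Target RCF = 33,462.6 + 36,000 = 69,462.6 × g
N² = 69,462.6 / (10.8446 × 10⁻⁵) = 640,527,083
N ≈ √640,527,083 ≈ 25,308.6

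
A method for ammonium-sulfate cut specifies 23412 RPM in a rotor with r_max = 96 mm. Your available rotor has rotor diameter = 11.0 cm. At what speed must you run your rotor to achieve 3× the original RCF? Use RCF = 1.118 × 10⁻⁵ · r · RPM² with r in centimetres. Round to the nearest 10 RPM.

Original rotor: r = 96 mm = 9.6 cm
RCF = 1.118 × 10⁻⁵ × r × N²
RCF_original = 1.118 × 10⁻⁵ × 9.6 × (23412)² = 1.118 × 10⁻⁵ × 9.6 × 548,121,744 ≈ 58,828.8 × g
Target RCF = 3 × 58,828.8 ≈ 176,486.4 × g
Your rotor: r = 11.0 / 2 = 5.5 cm
176,486.4 = 1.118 × 10⁻⁵ × 5.5 × N²
N² = 176,486.4 / (6.149 × 10⁻⁵) = 2,870,164,254
N ≈ √2,870,164,254 ≈ 53,573.9

≈ 53570 RPM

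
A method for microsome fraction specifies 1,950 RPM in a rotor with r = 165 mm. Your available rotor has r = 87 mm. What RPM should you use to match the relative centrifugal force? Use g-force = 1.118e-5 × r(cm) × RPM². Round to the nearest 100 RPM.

Original rotor: r = 165 mm = 16.5 cm
RCF = 1.118 × 10⁻⁵ × r × N²
RCF_original = 1.118 × 10⁻⁵ × 16.5 × (1950)² = 1.118 × 10⁻⁵ × 16.5 × 3,802,500 ≈ 701.4 × g
Your rotor: r = 87 mm = 8.7 cm
701.4 = 1.118 × 10⁻⁵ × 8.7 × N²
N² = 701.4 / (9.7266 × 10⁻⁵) = 7,211,153
N ≈ √7,211,153 ≈ 2,685.4

≈ 2700 RPM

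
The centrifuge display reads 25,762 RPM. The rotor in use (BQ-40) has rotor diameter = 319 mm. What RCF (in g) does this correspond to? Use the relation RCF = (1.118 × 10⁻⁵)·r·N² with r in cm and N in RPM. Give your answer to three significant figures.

RCF ≈ 118000 g

r = 319 mm / 2 = 159.5 mm = 15.95 cm
RCF = 1.118 × 10⁻⁵ × 15.95 × (25762)² = 1.118 × 10⁻⁵ × 15.95 × 663,680,644 ≈ 118,348.2 × g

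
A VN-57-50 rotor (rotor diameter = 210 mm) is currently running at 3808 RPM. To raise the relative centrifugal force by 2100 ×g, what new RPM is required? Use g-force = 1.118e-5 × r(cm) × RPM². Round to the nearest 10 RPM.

r = 210 mm / 2 = 105 mm = 10.5 cm
Current RCF = 1.118 × 10⁻⁵ × 10.5 × (3808)² = 1.118 × 10⁻⁵ × 10.5 × 14,500,864 ≈ 1,702.3 × g
Target RCF = 1,702.3 + 2,100 = 3,802.3 × g
N² = 3,802.3 / (11.739 × 10⁻⁵) = 32,390,323
N ≈ √32,390,323 ≈ 5,691.2

5690 RPM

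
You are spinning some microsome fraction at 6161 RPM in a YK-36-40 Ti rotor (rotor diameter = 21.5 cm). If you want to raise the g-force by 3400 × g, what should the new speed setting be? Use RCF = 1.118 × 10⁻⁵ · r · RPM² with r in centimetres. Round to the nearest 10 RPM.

r = 21.5 / 2 = 10.75 cm
Current RCF = 1.118 × 10⁻⁵ × 10.75 × (6161)² = 1.118 × 10⁻⁵ × 10.75 × 37,957,921 ≈ 4,562 × g
Target RCF = 4,562 + 3,400 = 7,962 × g
N² = 7,962 / (12.0185 × 10⁻⁵) = 66,247,868
N ≈ √66,247,868 ≈ 8,139.3

8140 RPM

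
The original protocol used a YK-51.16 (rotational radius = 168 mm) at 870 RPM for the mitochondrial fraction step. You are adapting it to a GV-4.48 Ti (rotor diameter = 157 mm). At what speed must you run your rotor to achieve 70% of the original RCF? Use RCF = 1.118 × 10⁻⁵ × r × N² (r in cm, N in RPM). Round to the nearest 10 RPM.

1060 RPM

Original rotor: r = 168 mm = 16.8 cm
RCF_original = 1.118 × 10⁻⁵ × 16.8 × (870)² = 1.118 × 10⁻⁵ × 16.8 × 756,900 ≈ 142.2 × g
Target RCF = 0.7 × 142.2 ≈ 99.5 × g
Your rotor: r = 157 mm / 2 = 78.5 mm = 7.85 cm
99.5 = 1.118 × 10⁻⁵ × 7.85 × N²
N² = 99.5 / (8.7763 × 10⁻⁵) = 1,133,735
N ≈ √1,133,735 ≈ 1,064.8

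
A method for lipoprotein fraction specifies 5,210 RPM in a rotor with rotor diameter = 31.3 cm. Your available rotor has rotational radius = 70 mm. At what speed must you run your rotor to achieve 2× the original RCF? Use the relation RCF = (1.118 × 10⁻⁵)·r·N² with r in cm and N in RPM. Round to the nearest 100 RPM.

Original rotor: r = 31.3 / 2 = 15.65 cm
RCF_original = 1.118 × 10⁻⁵ × 15.65 × (5210)² = 1.118 × 10⁻⁵ × 15.65 × 27,144,100 ≈ 4,749.3 × g
Target RCF = 2 × 4,749.3 ≈ 9,498.6 × g
Your rotor: r = 70 mm = 7.0 cm
9,498.6 = 1.118 × 10⁻⁵ × 7 × N²
N² = 9,498.6 / (7.826 × 10⁻⁵) = 121,372,349
N ≈ √121,372,349 ≈ 11,016.9

≈ 11000 RPM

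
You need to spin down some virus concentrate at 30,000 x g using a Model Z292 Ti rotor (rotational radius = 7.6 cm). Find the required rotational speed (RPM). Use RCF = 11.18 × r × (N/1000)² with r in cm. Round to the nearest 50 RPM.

18800 RPM

30,000 = 11.18 × 7.6 × (N/1000)²
(N/1000)² = 30,000 / 84.968 = 353.0741
N = 1000 × √353.0741 ≈ 18,790.3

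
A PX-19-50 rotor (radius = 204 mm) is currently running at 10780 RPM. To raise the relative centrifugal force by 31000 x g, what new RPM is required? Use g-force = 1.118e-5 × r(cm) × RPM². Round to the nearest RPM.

r = 204 mm = 20.4 cm
Current RCF = 1.118 × 10⁻⁵ × 20.4 × (10780)² = 1.118 × 10⁻⁵ × 20.4 × 116,208,400 ≈ 26,503.9 × g
Target RCF = 26,503.9 + 31,000 = 57,503.9 × g
N² = 57,503.9 / (22.8072 × 10⁻⁵) = 252,130,468
N ≈ √252,130,468 ≈ 15,878.6

≈ 15879 RPM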